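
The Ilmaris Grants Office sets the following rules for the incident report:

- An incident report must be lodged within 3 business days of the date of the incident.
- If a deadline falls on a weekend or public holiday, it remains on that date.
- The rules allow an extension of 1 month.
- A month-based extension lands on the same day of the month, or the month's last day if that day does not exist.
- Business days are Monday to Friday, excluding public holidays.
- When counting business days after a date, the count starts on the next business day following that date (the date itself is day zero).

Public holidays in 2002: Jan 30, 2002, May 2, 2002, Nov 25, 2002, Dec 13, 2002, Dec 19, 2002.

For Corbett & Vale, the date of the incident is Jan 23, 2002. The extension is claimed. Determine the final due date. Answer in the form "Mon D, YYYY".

Counting 3 business days after Jan 23, 2002 (skipping weekends and listed holidays) reaches Jan 28, 2002.
Jan 28, 2002 falls on a Monday. The rules make no weekend/holiday allowance, so it remains Jan 28, 2002.
The 1 month extension carries Jan 28, 2002 to Feb 28, 2002.
Feb 28, 2002 falls on a Thursday. The rules make no weekend/holiday allowance, so it remains Feb 28, 2002.
Deadline: Feb 28, 2002.

Feb 28, 2002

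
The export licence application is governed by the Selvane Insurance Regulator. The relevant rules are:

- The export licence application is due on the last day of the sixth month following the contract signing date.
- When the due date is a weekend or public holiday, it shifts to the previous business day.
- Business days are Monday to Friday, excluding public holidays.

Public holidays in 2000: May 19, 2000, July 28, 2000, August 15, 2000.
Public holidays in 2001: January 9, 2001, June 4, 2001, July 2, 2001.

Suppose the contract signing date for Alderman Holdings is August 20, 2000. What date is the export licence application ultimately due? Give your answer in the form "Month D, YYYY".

February 28, 2001

6 months after August 20, 2000 falls in February 2001; the last day of that month is February 28, 2001.
February 28, 2001 falls on a Wednesday, which is a business day, so no adjustment is needed.
The final due date is February 28, 2001.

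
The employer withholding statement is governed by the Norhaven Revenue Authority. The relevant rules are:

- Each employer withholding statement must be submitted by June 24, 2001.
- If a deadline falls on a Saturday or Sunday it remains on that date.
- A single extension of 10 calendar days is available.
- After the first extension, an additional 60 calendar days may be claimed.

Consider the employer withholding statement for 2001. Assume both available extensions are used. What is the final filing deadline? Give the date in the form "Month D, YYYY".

The stated deadline is June 24, 2001.
June 24, 2001 is a Sunday; no weekend or holiday adjustment applies.
Applying the 10-calendar-day extension: June 24, 2001 + 10 days = July 4, 2001.
July 4, 2001 is a Wednesday; no weekend or holiday adjustment applies.
With the 60-day extension, July 4, 2001 becomes September 2, 2001.
September 2, 2001 is a Sunday; no weekend or holiday adjustment applies.
So the filing is due September 2, 2001.

September 2, 2001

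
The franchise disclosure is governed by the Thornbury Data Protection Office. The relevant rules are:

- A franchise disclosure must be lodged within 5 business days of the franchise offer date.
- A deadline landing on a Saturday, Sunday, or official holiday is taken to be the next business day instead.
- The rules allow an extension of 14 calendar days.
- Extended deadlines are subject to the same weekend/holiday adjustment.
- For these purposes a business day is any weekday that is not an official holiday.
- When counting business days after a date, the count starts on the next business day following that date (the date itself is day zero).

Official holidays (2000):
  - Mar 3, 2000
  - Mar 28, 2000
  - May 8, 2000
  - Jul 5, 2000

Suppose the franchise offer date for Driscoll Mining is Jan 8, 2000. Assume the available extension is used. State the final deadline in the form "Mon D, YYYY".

Counting 5 business days after Jan 8, 2000 (skipping weekends and listed holidays) reaches Jan 14, 2000.
Jan 14, 2000 falls on a Friday, which is a business day, so no adjustment is needed.
Add the 14 calendar-day extension to Jan 14, 2000: Jan 28, 2000.
Jan 28, 2000 falls on a Friday, which is a business day, so no adjustment is needed.
The final due date is Jan 28, 2000.

Jan 28, 2000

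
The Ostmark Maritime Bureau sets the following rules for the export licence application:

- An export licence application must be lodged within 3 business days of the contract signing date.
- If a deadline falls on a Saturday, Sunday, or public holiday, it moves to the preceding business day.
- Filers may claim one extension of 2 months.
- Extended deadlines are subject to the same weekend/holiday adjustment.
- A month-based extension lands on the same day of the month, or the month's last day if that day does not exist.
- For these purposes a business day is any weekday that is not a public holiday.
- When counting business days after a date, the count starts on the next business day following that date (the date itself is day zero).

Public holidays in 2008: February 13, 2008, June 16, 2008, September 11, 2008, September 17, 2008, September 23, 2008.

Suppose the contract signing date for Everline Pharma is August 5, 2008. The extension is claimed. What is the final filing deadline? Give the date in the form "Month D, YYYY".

3 business days after August 5, 2008, excluding weekends and holidays, is August 8, 2008.
August 8, 2008 is a Friday and not a listed holiday, so it stands.
Applying the 2 months extension: 2 months after August 8, 2008 is October 8, 2008.
October 8, 2008 falls on a Wednesday, which is a business day, so no adjustment is needed.
Final deadline: October 8, 2008.

October 8, 2008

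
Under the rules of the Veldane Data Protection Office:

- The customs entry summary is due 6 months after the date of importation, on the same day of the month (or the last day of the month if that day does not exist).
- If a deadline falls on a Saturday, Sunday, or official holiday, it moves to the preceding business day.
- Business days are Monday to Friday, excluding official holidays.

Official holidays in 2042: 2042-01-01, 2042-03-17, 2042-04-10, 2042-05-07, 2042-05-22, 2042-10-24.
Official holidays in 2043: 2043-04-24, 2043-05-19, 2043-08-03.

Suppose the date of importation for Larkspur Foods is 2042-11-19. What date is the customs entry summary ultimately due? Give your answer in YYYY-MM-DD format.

2043-05-18

Moving 6 months forward from 2042-11-19 on the corresponding day gives 2043-05-19.
2043-05-19 is a listed holiday, so it moves to the preceding business day, 2043-05-18 (Monday).
So the filing is due 2043-05-18.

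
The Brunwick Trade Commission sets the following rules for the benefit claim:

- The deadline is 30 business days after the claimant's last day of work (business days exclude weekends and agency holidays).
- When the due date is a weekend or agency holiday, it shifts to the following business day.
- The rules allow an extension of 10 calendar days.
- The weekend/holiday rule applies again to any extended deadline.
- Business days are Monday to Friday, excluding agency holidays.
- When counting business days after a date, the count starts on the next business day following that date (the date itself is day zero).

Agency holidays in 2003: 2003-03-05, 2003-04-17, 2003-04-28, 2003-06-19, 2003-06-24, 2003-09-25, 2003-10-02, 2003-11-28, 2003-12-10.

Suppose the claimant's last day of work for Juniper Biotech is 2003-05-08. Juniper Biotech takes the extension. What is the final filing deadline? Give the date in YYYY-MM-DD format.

Counting 30 business days after 2003-05-08 (skipping weekends and listed holidays) reaches 2003-06-20.
2003-06-20 is a Friday and not a listed holiday, so it stands.
Applying the 10-calendar-day extension: 2003-06-20 + 10 days = 2003-06-30.
2003-06-30 falls on a Monday, which is a business day, so no adjustment is needed.
Deadline: 2003-06-30.

2003-06-30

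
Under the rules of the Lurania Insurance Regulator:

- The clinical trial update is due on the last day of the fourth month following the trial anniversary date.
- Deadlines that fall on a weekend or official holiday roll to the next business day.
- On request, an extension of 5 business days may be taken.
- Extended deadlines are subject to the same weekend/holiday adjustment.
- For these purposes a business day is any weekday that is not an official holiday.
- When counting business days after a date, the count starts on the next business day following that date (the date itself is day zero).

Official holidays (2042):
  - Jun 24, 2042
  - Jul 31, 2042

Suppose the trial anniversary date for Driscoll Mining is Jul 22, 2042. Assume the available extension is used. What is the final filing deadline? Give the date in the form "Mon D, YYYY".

Dec 8, 2042

The fourth month after Jul 22, 2042 is November 2042, whose last day is Nov 30, 2042.
Because Nov 30, 2042 is a Sunday, the deadline becomes Dec 1, 2042 (Monday).
Applying the 5-business-day extension: 5 business days after Dec 1, 2042 is Dec 8, 2042.
Dec 8, 2042 is a Monday and not a listed holiday, so it stands.
Deadline: Dec 8, 2042.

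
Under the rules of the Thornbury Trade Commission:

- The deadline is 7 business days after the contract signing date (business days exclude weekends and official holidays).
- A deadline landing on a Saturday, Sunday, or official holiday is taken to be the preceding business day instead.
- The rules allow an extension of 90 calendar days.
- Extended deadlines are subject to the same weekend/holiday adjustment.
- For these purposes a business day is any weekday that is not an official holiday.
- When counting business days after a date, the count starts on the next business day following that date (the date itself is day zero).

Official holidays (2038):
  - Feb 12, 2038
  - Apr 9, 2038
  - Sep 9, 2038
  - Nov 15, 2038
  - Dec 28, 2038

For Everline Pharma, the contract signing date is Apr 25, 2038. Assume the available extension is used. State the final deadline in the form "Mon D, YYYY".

Counting 7 business days after Apr 25, 2038 (skipping weekends and listed holidays) reaches May 4, 2038.
May 4, 2038 (Tuesday) is already a business day.
Add the 90 calendar-day extension to May 4, 2038: Aug 2, 2038.
Aug 2, 2038 is a Monday and not a listed holiday, so it stands.
Deadline: Aug 2, 2038.

Aug 2, 2038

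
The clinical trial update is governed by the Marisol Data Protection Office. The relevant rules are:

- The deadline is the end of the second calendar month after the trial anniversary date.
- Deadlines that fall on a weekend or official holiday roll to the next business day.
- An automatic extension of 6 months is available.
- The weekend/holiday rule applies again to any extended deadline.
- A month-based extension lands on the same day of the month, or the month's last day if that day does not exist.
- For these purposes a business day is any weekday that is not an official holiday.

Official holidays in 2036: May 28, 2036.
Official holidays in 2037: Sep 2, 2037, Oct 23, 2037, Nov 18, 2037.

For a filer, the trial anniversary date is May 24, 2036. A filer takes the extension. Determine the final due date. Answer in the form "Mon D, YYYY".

2 months after May 24, 2036 falls in July 2036; the last day of that month is Jul 31, 2036.
Jul 31, 2036 (Thursday) is already a business day.
Applying the 6 months extension: 6 months after Jul 31, 2036 is Jan 31, 2037.
Jan 31, 2037 is a Saturday; the next business day is Feb 2, 2037 (Monday).
Final deadline: Feb 2, 2037.

Feb 2, 2037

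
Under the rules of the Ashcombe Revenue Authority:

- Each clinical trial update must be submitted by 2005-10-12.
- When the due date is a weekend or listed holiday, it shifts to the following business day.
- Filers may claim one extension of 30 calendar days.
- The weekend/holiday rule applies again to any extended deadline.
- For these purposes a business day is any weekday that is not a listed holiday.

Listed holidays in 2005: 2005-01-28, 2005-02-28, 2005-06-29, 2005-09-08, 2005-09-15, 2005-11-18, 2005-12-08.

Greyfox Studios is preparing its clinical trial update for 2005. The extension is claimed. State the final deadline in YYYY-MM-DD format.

Start from the fixed due date, 2005-10-12.
Since 2005-10-12 is a Wednesday and not a holiday, the date is unchanged.
Add the 30 calendar-day extension to 2005-10-12: 2005-11-11.
Since 2005-11-11 is a Friday and not a holiday, the date is unchanged.
So the filing is due 2005-11-11.

2005-11-11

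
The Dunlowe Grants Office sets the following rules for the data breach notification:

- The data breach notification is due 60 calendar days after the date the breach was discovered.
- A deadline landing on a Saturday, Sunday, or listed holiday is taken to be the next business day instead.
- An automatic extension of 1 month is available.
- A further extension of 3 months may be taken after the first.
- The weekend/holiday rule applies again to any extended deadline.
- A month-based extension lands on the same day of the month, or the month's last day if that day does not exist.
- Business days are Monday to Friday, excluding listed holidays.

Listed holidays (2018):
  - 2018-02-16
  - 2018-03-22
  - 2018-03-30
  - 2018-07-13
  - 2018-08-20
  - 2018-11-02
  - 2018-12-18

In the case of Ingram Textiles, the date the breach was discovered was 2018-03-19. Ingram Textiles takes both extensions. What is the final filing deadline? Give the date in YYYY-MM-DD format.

From 2018-03-19, 60 calendar days later is 2018-05-18.
2018-05-18 is a Friday and not a listed holiday, so it stands.
Applying the 1 month extension: 1 month after 2018-05-18 is 2018-06-18.
2018-06-18 (Monday) is already a business day.
The 3 months extension carries 2018-06-18 to 2018-09-18.
2018-09-18 falls on a Tuesday, which is a business day, so no adjustment is needed.
So the filing is due 2018-09-18.

2018-09-18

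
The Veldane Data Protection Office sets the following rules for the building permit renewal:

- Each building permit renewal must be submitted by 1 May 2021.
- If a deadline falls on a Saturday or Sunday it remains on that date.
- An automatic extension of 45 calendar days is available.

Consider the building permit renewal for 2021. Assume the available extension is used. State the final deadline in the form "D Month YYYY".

The stated deadline is 1 May 2021.
1 May 2021 falls on a Saturday. The rules make no weekend/holiday allowance, so it remains 1 May 2021.
The 45-calendar-day extension moves the deadline from 1 May 2021 to 15 June 2021.
15 June 2021 falls on a Tuesday. The rules make no weekend/holiday allowance, so it remains 15 June 2021.
So the filing is due 15 June 2021.

15 June 2021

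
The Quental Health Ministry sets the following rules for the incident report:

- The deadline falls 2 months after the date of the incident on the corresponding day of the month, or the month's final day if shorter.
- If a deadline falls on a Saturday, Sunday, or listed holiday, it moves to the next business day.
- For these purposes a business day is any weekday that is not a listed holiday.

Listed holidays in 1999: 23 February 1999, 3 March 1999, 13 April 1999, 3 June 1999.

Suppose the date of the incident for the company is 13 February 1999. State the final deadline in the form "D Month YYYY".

2 months after 13 February 1999, on the same day of the month, is 13 April 1999.
13 April 1999 falls on a listed holiday. Rolling to the next business day gives 14 April 1999, a Wednesday.
Deadline: 14 April 1999.

14 April 1999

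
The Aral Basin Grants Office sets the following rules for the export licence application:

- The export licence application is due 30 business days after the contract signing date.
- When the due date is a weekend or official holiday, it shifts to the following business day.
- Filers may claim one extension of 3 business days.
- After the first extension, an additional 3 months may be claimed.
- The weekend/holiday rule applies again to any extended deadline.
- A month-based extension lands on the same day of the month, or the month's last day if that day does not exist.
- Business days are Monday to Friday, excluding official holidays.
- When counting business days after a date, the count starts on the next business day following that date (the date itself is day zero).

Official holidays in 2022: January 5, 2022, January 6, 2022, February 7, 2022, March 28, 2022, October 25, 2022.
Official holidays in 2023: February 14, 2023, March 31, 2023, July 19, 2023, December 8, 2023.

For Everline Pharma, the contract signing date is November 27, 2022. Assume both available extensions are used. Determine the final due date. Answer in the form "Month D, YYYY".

April 11, 2023

Counting 30 business days after November 27, 2022 (skipping weekends and listed holidays) reaches January 6, 2023.
Since January 6, 2023 is a Friday and not a holiday, the date is unchanged.
The 3-business-day extension runs from January 6, 2023 to January 11, 2023.
January 11, 2023 is a Wednesday and not a listed holiday, so it stands.
The 3 months extension carries January 11, 2023 to April 11, 2023.
April 11, 2023 (Tuesday) is already a business day.
Deadline: April 11, 2023.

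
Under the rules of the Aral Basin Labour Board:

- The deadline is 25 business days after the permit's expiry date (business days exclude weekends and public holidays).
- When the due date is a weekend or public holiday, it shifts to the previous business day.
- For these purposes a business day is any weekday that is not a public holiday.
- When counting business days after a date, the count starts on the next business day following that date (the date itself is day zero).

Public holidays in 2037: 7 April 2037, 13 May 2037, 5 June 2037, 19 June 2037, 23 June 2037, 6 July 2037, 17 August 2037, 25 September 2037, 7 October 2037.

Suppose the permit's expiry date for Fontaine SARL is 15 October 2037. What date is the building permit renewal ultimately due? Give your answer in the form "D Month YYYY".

19 November 2037

25 business days after 15 October 2037, excluding weekends and holidays, is 19 November 2037.
Since 19 November 2037 is a Thursday and not a holiday, the date is unchanged.
So the filing is due 19 November 2037.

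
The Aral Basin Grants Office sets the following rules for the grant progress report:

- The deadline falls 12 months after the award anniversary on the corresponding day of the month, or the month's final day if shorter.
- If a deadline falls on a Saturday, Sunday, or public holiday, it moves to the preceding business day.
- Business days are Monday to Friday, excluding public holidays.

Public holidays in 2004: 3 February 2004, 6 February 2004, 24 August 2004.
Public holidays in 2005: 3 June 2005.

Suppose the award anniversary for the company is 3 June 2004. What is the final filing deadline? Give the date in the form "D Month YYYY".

Moving 12 months forward from 3 June 2004 on the corresponding day gives 3 June 2005.
Because 3 June 2005 is a listed holiday, the deadline becomes 2 June 2005 (Thursday).
So the filing is due 2 June 2005.

2 June 2005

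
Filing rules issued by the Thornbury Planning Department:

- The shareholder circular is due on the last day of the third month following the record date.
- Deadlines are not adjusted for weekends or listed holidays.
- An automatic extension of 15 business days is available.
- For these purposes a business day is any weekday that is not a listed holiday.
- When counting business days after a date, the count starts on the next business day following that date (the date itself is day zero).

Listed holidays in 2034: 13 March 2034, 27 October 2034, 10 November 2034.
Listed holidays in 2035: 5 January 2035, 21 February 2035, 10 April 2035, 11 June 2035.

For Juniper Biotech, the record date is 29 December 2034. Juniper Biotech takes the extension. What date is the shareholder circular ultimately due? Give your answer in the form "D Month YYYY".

23 April 2035

3 months after 29 December 2034 falls in March 2035; the last day of that month is 31 March 2035.
31 March 2035 falls on a Saturday. The rules make no weekend/holiday allowance, so it remains 31 March 2035.
Counting 15 further business days from 31 March 2035 reaches 23 April 2035.
23 April 2035 is a Monday; no weekend or holiday adjustment applies.
Deadline: 23 April 2035.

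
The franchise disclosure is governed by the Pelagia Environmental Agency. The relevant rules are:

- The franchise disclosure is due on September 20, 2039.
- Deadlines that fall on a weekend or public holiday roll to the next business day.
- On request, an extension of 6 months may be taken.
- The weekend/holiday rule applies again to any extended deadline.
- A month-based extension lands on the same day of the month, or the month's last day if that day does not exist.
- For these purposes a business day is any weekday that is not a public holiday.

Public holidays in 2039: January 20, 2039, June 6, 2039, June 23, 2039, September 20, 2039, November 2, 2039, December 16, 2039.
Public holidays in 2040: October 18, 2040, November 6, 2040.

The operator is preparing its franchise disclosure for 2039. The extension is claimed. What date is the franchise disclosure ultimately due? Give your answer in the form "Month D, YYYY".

Start from the fixed due date, September 20, 2039.
September 20, 2039 is a listed holiday; the next business day is September 21, 2039 (Wednesday).
Add 6 months to September 21, 2039: March 21, 2040.
March 21, 2040 (Wednesday) is already a business day.
Final deadline: March 21, 2040.

March 21, 2040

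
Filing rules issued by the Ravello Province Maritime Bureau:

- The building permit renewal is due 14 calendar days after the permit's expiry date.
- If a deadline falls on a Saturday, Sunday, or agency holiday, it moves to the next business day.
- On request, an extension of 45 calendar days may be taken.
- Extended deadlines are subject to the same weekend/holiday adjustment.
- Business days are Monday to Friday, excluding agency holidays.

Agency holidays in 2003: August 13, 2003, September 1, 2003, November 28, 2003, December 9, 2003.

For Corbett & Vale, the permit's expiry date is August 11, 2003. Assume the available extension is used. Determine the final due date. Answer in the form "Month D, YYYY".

October 9, 2003

Trigger date August 11, 2003 + 14 calendar days = August 25, 2003.
August 25, 2003 (Monday) is already a business day.
Add the 45 calendar-day extension to August 25, 2003: October 9, 2003.
October 9, 2003 is a Thursday and not a listed holiday, so it stands.
Deadline: October 9, 2003.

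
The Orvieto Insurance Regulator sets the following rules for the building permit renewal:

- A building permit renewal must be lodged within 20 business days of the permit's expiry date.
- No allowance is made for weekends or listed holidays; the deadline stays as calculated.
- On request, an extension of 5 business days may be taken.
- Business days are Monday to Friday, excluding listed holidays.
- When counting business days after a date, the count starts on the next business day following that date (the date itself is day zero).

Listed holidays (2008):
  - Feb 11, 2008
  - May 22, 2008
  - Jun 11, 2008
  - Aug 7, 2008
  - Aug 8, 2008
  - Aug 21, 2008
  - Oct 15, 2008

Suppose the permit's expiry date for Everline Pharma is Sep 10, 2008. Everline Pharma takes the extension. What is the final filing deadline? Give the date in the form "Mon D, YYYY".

Oct 16, 2008

Counting 20 business days after Sep 10, 2008 (skipping weekends and listed holidays) reaches Oct 8, 2008.
Oct 8, 2008 is a Wednesday; no weekend or holiday adjustment applies.
The 5-business-day extension runs from Oct 8, 2008 to Oct 16, 2008.
No adjustment is made for weekends or holidays, so Oct 16, 2008 stands.
Final deadline: Oct 16, 2008.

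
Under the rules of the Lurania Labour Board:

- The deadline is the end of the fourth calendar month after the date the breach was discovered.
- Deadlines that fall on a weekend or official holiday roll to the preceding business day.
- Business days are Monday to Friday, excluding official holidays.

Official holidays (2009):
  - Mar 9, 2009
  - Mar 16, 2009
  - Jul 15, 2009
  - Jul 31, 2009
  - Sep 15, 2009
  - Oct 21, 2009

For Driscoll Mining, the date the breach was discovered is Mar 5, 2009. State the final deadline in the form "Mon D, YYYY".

Jul 30, 2009

The fourth month after Mar 5, 2009 is July 2009, whose last day is Jul 31, 2009.
Jul 31, 2009 is a listed holiday, so it moves to the preceding business day, Jul 30, 2009 (Thursday).
Deadline: Jul 30, 2009.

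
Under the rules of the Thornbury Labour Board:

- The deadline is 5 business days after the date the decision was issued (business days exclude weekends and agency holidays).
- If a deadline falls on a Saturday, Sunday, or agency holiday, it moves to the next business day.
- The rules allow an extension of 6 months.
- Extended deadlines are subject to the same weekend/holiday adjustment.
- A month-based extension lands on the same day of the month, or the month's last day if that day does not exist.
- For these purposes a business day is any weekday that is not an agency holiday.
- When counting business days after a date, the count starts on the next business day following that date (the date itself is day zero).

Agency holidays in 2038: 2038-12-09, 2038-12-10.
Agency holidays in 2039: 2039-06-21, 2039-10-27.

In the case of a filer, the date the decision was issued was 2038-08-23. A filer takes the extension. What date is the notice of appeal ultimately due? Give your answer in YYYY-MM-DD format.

2039-02-28

Starting the day after 2038-08-23 and counting 5 business days lands on 2038-08-30.
Since 2038-08-30 is a Monday and not a holiday, the date is unchanged.
The 6 months extension carries 2038-08-30 to 2039-02-28 (day 30 does not exist in February, so the month's last day is used).
2039-02-28 is a Monday and not a listed holiday, so it stands.
The final due date is 2039-02-28.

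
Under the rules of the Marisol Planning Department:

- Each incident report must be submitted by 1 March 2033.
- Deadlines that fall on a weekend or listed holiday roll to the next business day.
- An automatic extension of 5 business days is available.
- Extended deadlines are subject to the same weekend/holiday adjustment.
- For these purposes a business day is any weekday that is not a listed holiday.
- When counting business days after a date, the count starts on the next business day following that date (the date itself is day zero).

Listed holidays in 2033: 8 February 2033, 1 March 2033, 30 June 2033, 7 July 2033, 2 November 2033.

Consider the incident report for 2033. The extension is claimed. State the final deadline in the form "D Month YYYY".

9 March 2033

The statutory due date is 1 March 2033.
1 March 2033 falls on a listed holiday. Rolling to the next business day gives 2 March 2033, a Wednesday.
The 5-business-day extension runs from 2 March 2033 to 9 March 2033.
9 March 2033 (Wednesday) is already a business day.
Final deadline: 9 March 2033.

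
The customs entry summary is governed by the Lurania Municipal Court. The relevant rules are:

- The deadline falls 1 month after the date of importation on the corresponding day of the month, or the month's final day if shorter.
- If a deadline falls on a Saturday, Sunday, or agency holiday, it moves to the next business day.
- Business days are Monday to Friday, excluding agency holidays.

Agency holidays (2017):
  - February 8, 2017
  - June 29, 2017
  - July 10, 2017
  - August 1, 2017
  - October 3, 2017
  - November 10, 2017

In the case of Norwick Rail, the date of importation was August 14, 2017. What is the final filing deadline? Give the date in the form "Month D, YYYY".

September 14, 2017

1 month from August 14, 2017 is September 14, 2017.
September 14, 2017 is a Thursday and not a listed holiday, so it stands.
Deadline: September 14, 2017.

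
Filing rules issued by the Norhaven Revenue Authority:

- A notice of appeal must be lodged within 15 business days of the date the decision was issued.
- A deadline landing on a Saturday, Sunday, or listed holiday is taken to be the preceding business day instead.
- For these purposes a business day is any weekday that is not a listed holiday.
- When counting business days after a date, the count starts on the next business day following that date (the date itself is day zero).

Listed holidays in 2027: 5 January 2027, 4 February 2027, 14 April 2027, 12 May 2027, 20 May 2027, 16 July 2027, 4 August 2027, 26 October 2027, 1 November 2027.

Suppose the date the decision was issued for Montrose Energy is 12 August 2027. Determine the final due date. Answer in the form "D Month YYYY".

Counting 15 business days after 12 August 2027 (skipping weekends and listed holidays) reaches 2 September 2027.
2 September 2027 falls on a Thursday, which is a business day, so no adjustment is needed.
Final deadline: 2 September 2027.

2 September 2027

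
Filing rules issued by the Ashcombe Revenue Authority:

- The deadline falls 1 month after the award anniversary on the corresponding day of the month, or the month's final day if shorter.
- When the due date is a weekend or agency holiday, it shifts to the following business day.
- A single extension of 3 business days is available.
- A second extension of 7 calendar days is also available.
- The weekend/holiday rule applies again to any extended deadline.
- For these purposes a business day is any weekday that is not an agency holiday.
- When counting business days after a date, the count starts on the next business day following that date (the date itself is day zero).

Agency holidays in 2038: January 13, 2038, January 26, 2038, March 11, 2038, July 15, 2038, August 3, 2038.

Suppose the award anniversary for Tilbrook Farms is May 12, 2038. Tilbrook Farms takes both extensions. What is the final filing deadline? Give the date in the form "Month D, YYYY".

1 month after May 12, 2038, on the same day of the month, is June 12, 2038.
June 12, 2038 is a Saturday; the next business day is June 14, 2038 (Monday).
Counting 3 further business days from June 14, 2038 reaches June 17, 2038.
June 17, 2038 falls on a Thursday, which is a business day, so no adjustment is needed.
Add the 7 calendar-day extension to June 17, 2038: June 24, 2038.
Since June 24, 2038 is a Thursday and not a holiday, the date is unchanged.
So the filing is due June 24, 2038.

June 24, 2038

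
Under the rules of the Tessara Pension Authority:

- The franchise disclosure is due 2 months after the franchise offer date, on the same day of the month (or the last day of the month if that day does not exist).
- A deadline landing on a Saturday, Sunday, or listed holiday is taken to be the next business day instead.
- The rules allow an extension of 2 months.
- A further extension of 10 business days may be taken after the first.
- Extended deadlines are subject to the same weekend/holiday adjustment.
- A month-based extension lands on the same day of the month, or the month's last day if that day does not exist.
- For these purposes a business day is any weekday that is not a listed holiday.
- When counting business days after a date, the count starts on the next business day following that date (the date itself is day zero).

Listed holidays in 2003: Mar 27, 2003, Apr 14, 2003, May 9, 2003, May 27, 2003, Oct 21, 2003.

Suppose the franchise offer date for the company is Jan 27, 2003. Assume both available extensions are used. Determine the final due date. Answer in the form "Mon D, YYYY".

2 months after Jan 27, 2003, on the same day of the month, is Mar 27, 2003.
Mar 27, 2003 is a listed holiday, so it moves to the next business day, Mar 28, 2003 (Friday).
Add 2 months to Mar 28, 2003: May 28, 2003.
May 28, 2003 falls on a Wednesday, which is a business day, so no adjustment is needed.
The 10-business-day extension runs from May 28, 2003 to Jun 11, 2003.
Jun 11, 2003 falls on a Wednesday, which is a business day, so no adjustment is needed.
So the filing is due Jun 11, 2003.

Jun 11, 2003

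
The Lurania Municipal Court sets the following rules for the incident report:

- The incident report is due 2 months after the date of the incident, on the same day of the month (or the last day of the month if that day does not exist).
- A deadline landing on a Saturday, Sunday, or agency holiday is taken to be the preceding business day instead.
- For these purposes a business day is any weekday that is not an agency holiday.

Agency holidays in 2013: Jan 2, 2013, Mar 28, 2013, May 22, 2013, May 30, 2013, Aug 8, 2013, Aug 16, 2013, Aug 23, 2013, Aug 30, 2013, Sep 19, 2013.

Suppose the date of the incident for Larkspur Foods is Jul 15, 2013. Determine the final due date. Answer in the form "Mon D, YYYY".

Moving 2 months forward from Jul 15, 2013 on the corresponding day gives Sep 15, 2013.
Sep 15, 2013 is a Sunday; the preceding business day is Sep 13, 2013 (Friday).
The final due date is Sep 13, 2013.

Sep 13, 2013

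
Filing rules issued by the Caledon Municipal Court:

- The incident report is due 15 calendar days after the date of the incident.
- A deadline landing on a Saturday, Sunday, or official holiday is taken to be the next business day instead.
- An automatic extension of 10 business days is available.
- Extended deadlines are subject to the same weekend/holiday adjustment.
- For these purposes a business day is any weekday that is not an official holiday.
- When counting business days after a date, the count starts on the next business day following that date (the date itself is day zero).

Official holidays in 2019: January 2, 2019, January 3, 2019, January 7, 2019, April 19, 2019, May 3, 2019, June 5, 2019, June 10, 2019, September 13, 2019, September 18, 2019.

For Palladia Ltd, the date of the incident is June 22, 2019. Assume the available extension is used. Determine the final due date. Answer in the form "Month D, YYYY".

July 22, 2019

15 calendar days after June 22, 2019 is July 7, 2019.
July 7, 2019 is a Sunday; the next business day is July 8, 2019 (Monday).
Applying the 10-business-day extension: 10 business days after July 8, 2019 is July 22, 2019.
July 22, 2019 (Monday) is already a business day.
Deadline: July 22, 2019.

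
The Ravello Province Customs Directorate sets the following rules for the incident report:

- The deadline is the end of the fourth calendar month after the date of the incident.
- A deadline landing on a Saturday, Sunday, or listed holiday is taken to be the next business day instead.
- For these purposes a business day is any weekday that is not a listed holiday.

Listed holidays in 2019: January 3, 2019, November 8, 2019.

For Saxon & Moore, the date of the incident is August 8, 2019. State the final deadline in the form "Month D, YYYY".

December 31, 2019

4 months after August 8, 2019 is December 2019; that month ends on December 31, 2019.
December 31, 2019 falls on a Tuesday, which is a business day, so no adjustment is needed.
So the filing is due December 31, 2019.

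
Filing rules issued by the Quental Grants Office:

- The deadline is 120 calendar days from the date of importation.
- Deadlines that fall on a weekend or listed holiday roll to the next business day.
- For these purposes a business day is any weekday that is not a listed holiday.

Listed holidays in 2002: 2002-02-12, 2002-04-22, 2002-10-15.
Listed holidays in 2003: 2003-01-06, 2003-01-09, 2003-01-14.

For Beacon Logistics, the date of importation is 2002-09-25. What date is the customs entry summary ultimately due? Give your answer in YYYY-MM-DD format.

2003-01-23

From 2002-09-25, 120 calendar days later is 2003-01-23.
2003-01-23 (Thursday) is already a business day.
Deadline: 2003-01-23.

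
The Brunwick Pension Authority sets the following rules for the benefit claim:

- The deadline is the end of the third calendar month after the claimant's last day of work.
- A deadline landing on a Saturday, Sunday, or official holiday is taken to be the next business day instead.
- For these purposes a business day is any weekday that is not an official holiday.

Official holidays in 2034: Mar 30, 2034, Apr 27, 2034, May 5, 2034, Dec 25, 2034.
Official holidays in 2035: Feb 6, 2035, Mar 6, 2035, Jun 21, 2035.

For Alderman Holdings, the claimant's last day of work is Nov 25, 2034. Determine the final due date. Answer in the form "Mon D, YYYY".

Feb 28, 2035

The third month after Nov 25, 2034 is February 2035, whose last day is Feb 28, 2035.
Feb 28, 2035 falls on a Wednesday, which is a business day, so no adjustment is needed.
Deadline: Feb 28, 2035.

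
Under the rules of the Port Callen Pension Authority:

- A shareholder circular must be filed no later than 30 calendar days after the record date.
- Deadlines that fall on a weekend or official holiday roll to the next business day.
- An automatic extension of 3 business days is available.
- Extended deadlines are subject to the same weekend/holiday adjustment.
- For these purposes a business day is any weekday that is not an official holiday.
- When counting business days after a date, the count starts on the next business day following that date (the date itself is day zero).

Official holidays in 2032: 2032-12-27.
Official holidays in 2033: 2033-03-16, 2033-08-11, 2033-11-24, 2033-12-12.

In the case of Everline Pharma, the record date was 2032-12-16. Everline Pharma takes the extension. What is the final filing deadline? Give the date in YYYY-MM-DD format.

From 2032-12-16, 30 calendar days later is 2033-01-15.
2033-01-15 falls on a Saturday. Rolling to the next business day gives 2033-01-17, a Monday.
Applying the 3-business-day extension: 3 business days after 2033-01-17 is 2033-01-20.
2033-01-20 is a Thursday and not a listed holiday, so it stands.
Final deadline: 2033-01-20.

2033-01-20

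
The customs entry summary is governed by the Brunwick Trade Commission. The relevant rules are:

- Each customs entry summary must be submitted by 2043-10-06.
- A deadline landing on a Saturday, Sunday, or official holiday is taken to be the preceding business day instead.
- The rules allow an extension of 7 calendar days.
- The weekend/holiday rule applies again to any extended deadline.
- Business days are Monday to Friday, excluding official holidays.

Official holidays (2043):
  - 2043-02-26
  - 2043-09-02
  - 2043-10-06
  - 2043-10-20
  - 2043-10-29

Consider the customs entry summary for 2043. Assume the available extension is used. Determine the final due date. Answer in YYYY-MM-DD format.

2043-10-12

Start from the fixed due date, 2043-10-06.
2043-10-06 is a listed holiday, so it moves to the preceding business day, 2043-10-05 (Monday).
Add the 7 calendar-day extension to 2043-10-05: 2043-10-12.
2043-10-12 falls on a Monday, which is a business day, so no adjustment is needed.
Final deadline: 2043-10-12.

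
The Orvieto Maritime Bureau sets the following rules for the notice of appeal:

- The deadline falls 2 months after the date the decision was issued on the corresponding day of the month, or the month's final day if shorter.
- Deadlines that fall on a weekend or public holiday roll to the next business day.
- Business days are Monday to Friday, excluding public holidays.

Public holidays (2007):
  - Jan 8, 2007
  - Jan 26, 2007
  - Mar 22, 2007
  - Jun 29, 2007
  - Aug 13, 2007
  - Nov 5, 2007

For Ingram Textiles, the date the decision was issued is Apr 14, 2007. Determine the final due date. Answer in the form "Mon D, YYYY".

Jun 14, 2007

2 months after Apr 14, 2007, on the same day of the month, is Jun 14, 2007.
Jun 14, 2007 falls on a Thursday, which is a business day, so no adjustment is needed.
Deadline: Jun 14, 2007.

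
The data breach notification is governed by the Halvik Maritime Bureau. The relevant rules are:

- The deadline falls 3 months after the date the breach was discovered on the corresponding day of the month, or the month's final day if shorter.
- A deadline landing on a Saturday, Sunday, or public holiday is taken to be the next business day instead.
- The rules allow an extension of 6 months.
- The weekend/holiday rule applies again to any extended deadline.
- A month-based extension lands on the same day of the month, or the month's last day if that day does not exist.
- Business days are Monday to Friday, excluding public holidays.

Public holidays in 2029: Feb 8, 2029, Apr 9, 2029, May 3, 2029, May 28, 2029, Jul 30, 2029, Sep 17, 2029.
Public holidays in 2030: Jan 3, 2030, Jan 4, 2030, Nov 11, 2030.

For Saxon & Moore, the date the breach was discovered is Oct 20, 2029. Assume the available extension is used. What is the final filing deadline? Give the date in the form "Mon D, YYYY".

Jul 22, 2030

Moving 3 months forward from Oct 20, 2029 on the corresponding day gives Jan 20, 2030.
Jan 20, 2030 is a Sunday, so it moves to the next business day, Jan 21, 2030 (Monday).
Applying the 6 months extension: 6 months after Jan 21, 2030 is Jul 21, 2030.
Jul 21, 2030 is a Sunday; the next business day is Jul 22, 2030 (Monday).
The final due date is Jul 22, 2030.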